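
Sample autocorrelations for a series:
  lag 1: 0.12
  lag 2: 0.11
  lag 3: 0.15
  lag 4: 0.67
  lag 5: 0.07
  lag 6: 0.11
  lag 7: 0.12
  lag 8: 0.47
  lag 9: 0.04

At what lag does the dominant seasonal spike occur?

The largest autocorrelation is r_4 = 0.67, with a weaker echo at lag 8 (0.47); the remaining lags stay at or below 0.15.
The dominant spike at lag 4 indicates a seasonal period of 4.

4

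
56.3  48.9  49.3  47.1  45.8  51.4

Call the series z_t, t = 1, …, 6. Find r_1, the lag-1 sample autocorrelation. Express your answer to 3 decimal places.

Mean z̄ = (56.3 + 48.9 + 49.3 + 47.1 + 45.8 + 51.4)/6 = 49.8000
Numerator Σ_{t=1}^{5}(z_t−z̄)(z_{t+1}−z̄) = 0.3500
Denominator Σ(z_t−z̄)² = 69.1600
r_1 = 0.3500 / 69.1600 = 0.005

0.005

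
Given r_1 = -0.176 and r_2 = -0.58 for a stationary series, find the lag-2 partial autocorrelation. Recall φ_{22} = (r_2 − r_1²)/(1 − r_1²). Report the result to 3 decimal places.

φ_{22} = (r_2 − r_1²) / (1 − r_1²)
r_1² = (-0.176)² = 0.030976
Numerator = -0.58 − 0.0310 = -0.6110; denominator = 1 − 0.0310 = 0.9690
φ_{22} = -0.6110 / 0.9690 = -0.631

-0.631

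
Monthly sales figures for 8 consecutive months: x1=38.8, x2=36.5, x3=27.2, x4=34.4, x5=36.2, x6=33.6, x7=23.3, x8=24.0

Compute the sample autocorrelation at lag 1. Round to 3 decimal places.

0.274

Mean x̄ = (38.8 + 36.5 + 27.2 + 34.4 + 36.2 + 33.6 + 23.3 + 24.0)/8 = 31.7500
Deviations from mean: 7.0500, 4.7500, -4.5500, 2.6500, 4.4500, 1.8500, -8.4500, -7.7500
Numerator Σ_{t=1}^{7}(x_t−x̄)(x_{t+1}−x̄) = 69.6975
Denominator Σ(x_t−x̄)² = 254.6800
r_1 = 69.6975 / 254.6800 = 0.274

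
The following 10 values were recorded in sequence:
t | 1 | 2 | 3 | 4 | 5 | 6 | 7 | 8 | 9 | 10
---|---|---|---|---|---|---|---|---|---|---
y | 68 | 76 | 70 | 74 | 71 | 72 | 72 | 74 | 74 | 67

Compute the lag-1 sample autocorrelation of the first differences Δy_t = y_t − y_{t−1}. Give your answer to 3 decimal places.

-0.488

First differences Δy: 8, -6, 4, -3, 1, 0, 2, 0, -7
Mean of differences = -0.1111
Numerator Σ(Δy_t−Δȳ)(Δy_{t+1}−Δȳ) = -87.2346
Denominator Σ(Δy_t−Δȳ)² = 178.8889
r_1(Δy) = -87.2346 / 178.8889 = -0.488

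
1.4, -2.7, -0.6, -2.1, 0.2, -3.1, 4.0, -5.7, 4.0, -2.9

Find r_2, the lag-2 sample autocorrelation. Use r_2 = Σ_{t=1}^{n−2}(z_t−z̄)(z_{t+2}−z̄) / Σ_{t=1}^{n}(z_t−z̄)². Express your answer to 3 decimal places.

Mean z̄ = (1.4 − 2.7 − 0.6 − 2.1 + 0.2 − 3.1 + 4.0 − 5.7 + 4.0 − 2.9)/10 = -0.7500
Numerator Σ_{t=1}^{8}(z_t−z̄)(z_{t+2}−z̄) = 55.6200
Denominator Σ(z_t−z̄)² = 90.9450
r_2 = 55.6200 / 90.9450 = 0.612

0.612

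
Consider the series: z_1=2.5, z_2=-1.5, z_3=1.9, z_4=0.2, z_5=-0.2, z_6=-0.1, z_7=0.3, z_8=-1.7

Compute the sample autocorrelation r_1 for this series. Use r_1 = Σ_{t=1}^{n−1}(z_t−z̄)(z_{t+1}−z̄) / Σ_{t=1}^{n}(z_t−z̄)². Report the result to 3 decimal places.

-0.463

Mean z̄ = (2.5 − 1.5 + 1.9 + 0.2 − 0.2 − 0.1 + 0.3 − 1.7)/8 = 0.1750
Deviations from mean: 2.3250, -1.6750, 1.7250, 0.0250, -0.3750, -0.2750, 0.1250, -1.8750
Numerator Σ_{t=1}^{7}(z_t−z̄)(z_{t+1}−z̄) = -6.9156
Denominator Σ(z_t−z̄)² = 14.9350
r_1 = -6.9156 / 14.9350 = -0.463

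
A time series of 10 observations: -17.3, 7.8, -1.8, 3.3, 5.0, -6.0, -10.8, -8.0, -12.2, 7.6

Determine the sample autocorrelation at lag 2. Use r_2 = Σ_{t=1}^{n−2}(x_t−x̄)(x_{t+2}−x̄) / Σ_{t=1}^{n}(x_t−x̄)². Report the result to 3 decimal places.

Mean x̄ = (-17.3 + 7.8 − 1.8 + 3.3 + 5.0 − 6.0 − 10.8 − 8.0 − 12.2 + 7.6)/10 = -3.2400
Numerator Σ_{t=1}^{8}(x_t−x̄)(x_{t+2}−x̄) = 12.7528
Denominator Σ(x_t−x̄)² = 717.5240
r_2 = 12.7528 / 717.5240 = 0.018

0.018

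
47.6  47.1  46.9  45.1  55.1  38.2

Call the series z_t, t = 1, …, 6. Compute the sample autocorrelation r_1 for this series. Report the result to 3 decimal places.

Mean z̄ = (47.6 + 47.1 + 46.9 + 45.1 + 55.1 + 38.2)/6 = 46.6667
Deviations from mean: 0.9333, 0.4333, 0.2333, -1.5667, 8.4333, -8.4667
Numerator Σ_{t=1}^{5}(z_t−z̄)(z_{t+1}−z̄) = -84.4744
Denominator Σ(z_t−z̄)² = 146.3733
r_1 = -84.4744 / 146.3733 = -0.577

-0.577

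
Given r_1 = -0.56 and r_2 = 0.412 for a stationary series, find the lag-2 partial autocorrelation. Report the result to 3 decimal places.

0.143

φ_{22} = (r_2 − r_1²) / (1 − r_1²)
r_1² = (-0.56)² = 0.3136
Numerator = 0.412 − 0.3136 = 0.0984; denominator = 1 − 0.3136 = 0.6864
φ_{22} = 0.0984 / 0.6864 = 0.143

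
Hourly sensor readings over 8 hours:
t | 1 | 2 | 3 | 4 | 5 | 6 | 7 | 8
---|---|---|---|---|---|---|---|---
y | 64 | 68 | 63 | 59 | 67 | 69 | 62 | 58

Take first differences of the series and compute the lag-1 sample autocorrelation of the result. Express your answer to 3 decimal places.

First differences Δy: 4, -5, -4, 8, 2, -7, -4
Mean of differences = -0.8571
Numerator Σ(Δy_t−Δȳ)(Δy_{t+1}−Δȳ) = -7.8776
Denominator Σ(Δy_t−Δȳ)² = 184.8571
r_1(Δy) = -7.8776 / 184.8571 = -0.043

-0.043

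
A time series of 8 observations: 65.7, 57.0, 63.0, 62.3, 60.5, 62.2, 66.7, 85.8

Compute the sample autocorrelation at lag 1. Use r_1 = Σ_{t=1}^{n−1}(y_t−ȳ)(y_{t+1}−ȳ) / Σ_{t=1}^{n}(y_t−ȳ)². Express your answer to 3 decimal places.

0.146

Mean ȳ = (65.7 + 57.0 + 63.0 + 62.3 + 60.5 + 62.2 + 66.7 + 85.8)/8 = 65.4000
Deviations from mean: 0.3000, -8.4000, -2.4000, -3.1000, -4.9000, -3.2000, 1.3000, 20.4000
Numerator Σ_{t=1}^{7}(y_t−ȳ)(y_{t+1}−ȳ) = 78.3100
Denominator Σ(y_t−ȳ)² = 538.1200
r_1 = 78.3100 / 538.1200 = 0.146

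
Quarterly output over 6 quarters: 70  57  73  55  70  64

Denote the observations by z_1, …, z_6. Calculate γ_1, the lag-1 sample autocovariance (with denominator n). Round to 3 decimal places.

-39.977

Mean z̄ = (70 + 57 + 73 + 55 + 70 + 64)/6 = 64.8333
Deviations: 5.1667, -7.8333, 8.1667, -9.8333, 5.1667, -0.8333
Σ_{t=1}^{5}(z_t−z̄)(z_{t+1}−z̄) = -239.8611
γ_1 = -239.8611 / 6 = -39.977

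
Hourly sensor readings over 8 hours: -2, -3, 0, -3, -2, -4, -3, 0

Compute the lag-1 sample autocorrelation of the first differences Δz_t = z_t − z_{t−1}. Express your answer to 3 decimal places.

First differences Δz: -1, 3, -3, 1, -2, 1, 3
Mean of differences = 0.2857
Numerator Σ(Δz_t−Δz̄)(Δz_{t+1}−Δz̄) = -16.0816
Denominator Σ(Δz_t−Δz̄)² = 33.4286
r_1(Δz) = -16.0816 / 33.4286 = -0.481

-0.481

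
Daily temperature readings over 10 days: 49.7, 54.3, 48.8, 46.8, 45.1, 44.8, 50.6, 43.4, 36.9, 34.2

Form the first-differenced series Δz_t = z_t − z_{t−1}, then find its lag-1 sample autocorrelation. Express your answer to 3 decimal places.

First differences Δz: 4.6, -5.5, -2.0, -1.7, -0.3, 5.8, -7.2, -6.5, -2.7
Mean of differences = -1.7222
Numerator Σ(Δz_t−Δz̄)(Δz_{t+1}−Δz̄) = -22.4727
Denominator Σ(Δz_t−Δz̄)² = 166.7156
r_1(Δz) = -22.4727 / 166.7156 = -0.135

-0.135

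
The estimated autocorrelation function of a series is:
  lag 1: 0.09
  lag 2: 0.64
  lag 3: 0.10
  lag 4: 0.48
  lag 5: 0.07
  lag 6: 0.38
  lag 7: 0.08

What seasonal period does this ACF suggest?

2

The largest autocorrelation is r_2 = 0.64, with weaker echoes at lags 4 (0.48) and 6 (0.38); the remaining lags stay at or below 0.10.
The dominant spike at lag 2 indicates a seasonal period of 2.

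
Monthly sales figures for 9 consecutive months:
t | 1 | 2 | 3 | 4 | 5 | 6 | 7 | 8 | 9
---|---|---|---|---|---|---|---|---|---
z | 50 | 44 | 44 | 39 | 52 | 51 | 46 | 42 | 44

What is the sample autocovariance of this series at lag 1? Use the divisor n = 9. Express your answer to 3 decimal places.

Mean z̄ = (50 + 44 + 44 + 39 + 52 + 51 + 46 + 42 + 44)/9 = 45.7778
Σ_{t=1}^{8}(z_t−z̄)(z_{t+1}−z̄) = 5.0617
γ_1 = 5.0617 / 9 = 0.562

0.562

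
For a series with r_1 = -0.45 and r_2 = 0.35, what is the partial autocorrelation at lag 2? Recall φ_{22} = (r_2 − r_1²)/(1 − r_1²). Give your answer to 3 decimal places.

φ_{22} = (r_2 − r_1²) / (1 − r_1²)
r_1² = (-0.45)² = 0.2025
Numerator = 0.35 − 0.2025 = 0.1475; denominator = 1 − 0.2025 = 0.7975
φ_{22} = 0.1475 / 0.7975 = 0.185

0.185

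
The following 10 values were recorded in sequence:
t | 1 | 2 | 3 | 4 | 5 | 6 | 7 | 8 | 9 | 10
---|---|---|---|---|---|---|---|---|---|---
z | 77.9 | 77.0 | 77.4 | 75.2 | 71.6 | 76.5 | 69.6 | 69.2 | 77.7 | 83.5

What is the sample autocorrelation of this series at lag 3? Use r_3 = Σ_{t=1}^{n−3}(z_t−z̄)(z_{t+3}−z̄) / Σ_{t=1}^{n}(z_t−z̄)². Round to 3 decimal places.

Mean z̄ = (77.9 + 77.0 + 77.4 + 75.2 + 71.6 + 76.5 + 69.6 + 69.2 + 77.7 + 83.5)/10 = 75.5600
Numerator Σ_{t=1}^{7}(z_t−z̄)(z_{t+3}−z̄) = -22.7948
Denominator Σ(z_t−z̄)² = 171.2240
r_3 = -22.7948 / 171.2240 = -0.133

-0.133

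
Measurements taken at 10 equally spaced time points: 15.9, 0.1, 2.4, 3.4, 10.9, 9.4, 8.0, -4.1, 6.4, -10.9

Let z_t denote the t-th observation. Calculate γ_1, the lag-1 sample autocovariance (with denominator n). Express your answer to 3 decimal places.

-7.279

Mean z̄ = (15.9 + 0.1 + 2.4 + 3.4 + 10.9 + 9.4 + 8.0 − 4.1 + 6.4 − 10.9)/10 = 4.1500
Σ_{t=1}^{9}(z_t−z̄)(z_{t+1}−z̄) = -72.7875
γ_1 = -72.7875 / 10 = -7.279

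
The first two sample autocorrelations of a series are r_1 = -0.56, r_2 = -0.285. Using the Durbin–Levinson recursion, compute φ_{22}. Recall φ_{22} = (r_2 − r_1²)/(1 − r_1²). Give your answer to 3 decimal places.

-0.872

φ_{22} = (r_2 − r_1²) / (1 − r_1²)
r_1² = (-0.56)² = 0.3136
Numerator = -0.285 − 0.3136 = -0.5986; denominator = 1 − 0.3136 = 0.6864
φ_{22} = -0.5986 / 0.6864 = -0.872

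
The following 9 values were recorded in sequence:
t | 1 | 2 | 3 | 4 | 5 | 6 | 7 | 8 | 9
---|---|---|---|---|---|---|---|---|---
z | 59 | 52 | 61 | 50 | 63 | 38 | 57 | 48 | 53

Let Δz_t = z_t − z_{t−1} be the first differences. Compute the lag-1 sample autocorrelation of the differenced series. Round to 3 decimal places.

-0.879

First differences Δz: -7, 9, -11, 13, -25, 19, -9, 5
Mean of differences = -0.7500
Numerator Σ(Δz_t−Δz̄)(Δz_{t+1}−Δz̄) = -1324.5625
Denominator Σ(Δz_t−Δz̄)² = 1507.5000
r_1(Δz) = -1324.5625 / 1507.5000 = -0.879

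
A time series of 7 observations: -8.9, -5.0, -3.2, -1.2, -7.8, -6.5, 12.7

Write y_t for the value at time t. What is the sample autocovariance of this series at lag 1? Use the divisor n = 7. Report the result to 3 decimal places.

-4.801

Mean ȳ = (-8.9 − 5.0 − 3.2 − 1.2 − 7.8 − 6.5 + 12.7)/7 = -2.8429
Deviations: -6.0571, -2.1571, -0.3571, 1.6429, -4.9571, -3.6571, 15.5429
Σ_{t=1}^{6}(y_t−ȳ)(y_{t+1}−ȳ) = -33.6076
γ_1 = -33.6076 / 7 = -4.801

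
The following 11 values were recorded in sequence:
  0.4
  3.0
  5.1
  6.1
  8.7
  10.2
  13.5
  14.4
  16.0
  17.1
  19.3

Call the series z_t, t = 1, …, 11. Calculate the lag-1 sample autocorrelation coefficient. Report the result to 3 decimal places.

0.714

Mean z̄ = (0.4 + 3.0 + 5.1 + 6.1 + 8.7 + 10.2 + 13.5 + 14.4 + 16.0 + 17.1 + 19.3)/11 = 10.3455
Numerator Σ_{t=1}^{10}(z_t−z̄)(z_{t+1}−z̄) = 275.0143
Denominator Σ(z_t−z̄)² = 385.3073
r_1 = 275.0143 / 385.3073 = 0.714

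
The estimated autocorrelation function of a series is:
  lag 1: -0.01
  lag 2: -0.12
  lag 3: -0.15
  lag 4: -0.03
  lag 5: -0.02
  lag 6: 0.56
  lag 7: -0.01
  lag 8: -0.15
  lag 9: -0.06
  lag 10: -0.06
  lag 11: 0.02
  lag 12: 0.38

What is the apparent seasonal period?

6

The largest autocorrelation is r_6 = 0.56, with a weaker echo at lag 12 (0.38); the remaining lags stay at or below 0.02.
The dominant spike at lag 6 indicates a seasonal period of 6.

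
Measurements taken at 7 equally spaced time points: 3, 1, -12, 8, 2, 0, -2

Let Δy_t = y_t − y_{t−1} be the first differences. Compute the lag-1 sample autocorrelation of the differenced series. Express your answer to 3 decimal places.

-0.554

First differences Δy: -2, -13, 20, -6, -2, -2
Mean of differences = -0.8333
Numerator Σ(Δy_t−Δȳ)(Δy_{t+1}−Δȳ) = -339.5278
Denominator Σ(Δy_t−Δȳ)² = 612.8333
r_1(Δy) = -339.5278 / 612.8333 = -0.554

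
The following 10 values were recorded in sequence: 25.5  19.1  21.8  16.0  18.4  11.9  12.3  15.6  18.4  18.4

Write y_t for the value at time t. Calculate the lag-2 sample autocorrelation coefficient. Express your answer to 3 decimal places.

0.304

Mean ȳ = (25.5 + 19.1 + 21.8 + 16.0 + 18.4 + 11.9 + 12.3 + 15.6 + 18.4 + 18.4)/10 = 17.7400
Numerator Σ_{t=1}^{8}(y_t−ȳ)(y_{t+2}−ȳ) = 45.8848
Denominator Σ(y_t−ȳ)² = 151.1640
r_2 = 45.8848 / 151.1640 = 0.304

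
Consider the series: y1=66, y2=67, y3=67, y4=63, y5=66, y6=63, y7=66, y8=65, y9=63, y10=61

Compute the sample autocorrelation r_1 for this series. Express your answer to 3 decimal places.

Mean ȳ = (66 + 67 + 67 + 63 + 66 + 63 + 66 + 65 + 63 + 61)/10 = 64.7000
Numerator Σ_{t=1}^{9}(y_t−ȳ)(y_{t+1}−ȳ) = 3.9100
Denominator Σ(y_t−ȳ)² = 38.1000
r_1 = 3.9100 / 38.1000 = 0.103

0.103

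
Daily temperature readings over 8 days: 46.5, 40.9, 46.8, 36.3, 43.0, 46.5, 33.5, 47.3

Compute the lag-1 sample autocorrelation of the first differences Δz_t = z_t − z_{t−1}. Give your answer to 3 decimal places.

-0.617

First differences Δz: -5.6, 5.9, -10.5, 6.7, 3.5, -13.0, 13.8
Mean of differences = 0.1143
Numerator Σ(Δz_t−Δz̄)(Δz_{t+1}−Δz̄) = -365.9573
Denominator Σ(Δz_t−Δz̄)² = 592.9086
r_1(Δz) = -365.9573 / 592.9086 = -0.617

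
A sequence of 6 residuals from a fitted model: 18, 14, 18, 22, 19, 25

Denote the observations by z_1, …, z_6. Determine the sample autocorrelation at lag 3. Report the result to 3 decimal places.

Mean z̄ = (18 + 14 + 18 + 22 + 19 + 25)/6 = 19.3333
Deviations from mean: -1.3333, -5.3333, -1.3333, 2.6667, -0.3333, 5.6667
Σ(z_t−z̄)(z_{t+3}−z̄) = (-3.5556) + (1.7778) + (-7.5556) = -9.3333
Denominator Σ(z_t−z̄)² = 71.3333
r_3 = -9.3333 / 71.3333 = -0.131

-0.131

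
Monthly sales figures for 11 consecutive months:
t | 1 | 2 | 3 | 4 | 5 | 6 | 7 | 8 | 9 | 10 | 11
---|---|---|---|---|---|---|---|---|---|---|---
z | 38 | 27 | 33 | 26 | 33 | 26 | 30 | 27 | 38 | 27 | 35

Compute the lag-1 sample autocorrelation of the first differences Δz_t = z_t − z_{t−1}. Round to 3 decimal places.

First differences Δz: -11, 6, -7, 7, -7, 4, -3, 11, -11, 8
Mean of differences = -0.3000
Numerator Σ(Δz_t−Δz̄)(Δz_{t+1}−Δz̄) = -488.0900
Denominator Σ(Δz_t−Δz̄)² = 634.1000
r_1(Δz) = -488.0900 / 634.1000 = -0.770

-0.770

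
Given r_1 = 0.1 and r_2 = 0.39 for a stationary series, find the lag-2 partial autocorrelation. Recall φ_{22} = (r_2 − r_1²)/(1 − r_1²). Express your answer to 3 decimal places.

0.384

φ_{22} = (r_2 − r_1²) / (1 − r_1²)
r_1² = (0.1)² = 0.01
Numerator = 0.39 − 0.0100 = 0.3800; denominator = 1 − 0.0100 = 0.9900
φ_{22} = 0.3800 / 0.9900 = 0.384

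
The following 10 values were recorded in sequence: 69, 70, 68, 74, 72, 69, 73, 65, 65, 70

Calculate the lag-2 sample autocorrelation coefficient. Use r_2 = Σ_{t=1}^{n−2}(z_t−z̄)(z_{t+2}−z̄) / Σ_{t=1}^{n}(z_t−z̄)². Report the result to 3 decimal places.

Mean z̄ = (69 + 70 + 68 + 74 + 72 + 69 + 73 + 65 + 65 + 70)/10 = 69.5000
Numerator Σ_{t=1}^{8}(z_t−z̄)(z_{t+2}−z̄) = -10.0000
Denominator Σ(z_t−z̄)² = 82.5000
r_2 = -10.0000 / 82.5000 = -0.121

-0.121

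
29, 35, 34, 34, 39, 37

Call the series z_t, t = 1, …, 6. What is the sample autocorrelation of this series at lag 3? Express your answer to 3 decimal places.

0.064

Mean z̄ = (29 + 35 + 34 + 34 + 39 + 37)/6 = 34.6667
Deviations from mean: -5.6667, 0.3333, -0.6667, -0.6667, 4.3333, 2.3333
Σ(z_t−z̄)(z_{t+3}−z̄) = (3.7778) + (1.4444) + (-1.5556) = 3.6667
Denominator Σ(z_t−z̄)² = 57.3333
r_3 = 3.6667 / 57.3333 = 0.064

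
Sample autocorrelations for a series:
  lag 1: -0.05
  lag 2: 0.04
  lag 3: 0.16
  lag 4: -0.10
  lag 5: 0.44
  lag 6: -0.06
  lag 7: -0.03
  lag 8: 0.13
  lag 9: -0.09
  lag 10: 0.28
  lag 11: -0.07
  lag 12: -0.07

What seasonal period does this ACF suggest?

5

The largest autocorrelation is r_5 = 0.44, with a weaker echo at lag 10 (0.28); the remaining lags stay at or below 0.16.
The dominant spike at lag 5 indicates a seasonal period of 5.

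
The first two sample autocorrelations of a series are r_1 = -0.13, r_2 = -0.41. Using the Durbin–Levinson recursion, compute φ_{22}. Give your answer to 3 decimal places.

φ_{22} = (r_2 − r_1²) / (1 − r_1²)
r_1² = (-0.13)² = 0.0169
Numerator = -0.41 − 0.0169 = -0.4269; denominator = 1 − 0.0169 = 0.9831
φ_{22} = -0.4269 / 0.9831 = -0.434

-0.434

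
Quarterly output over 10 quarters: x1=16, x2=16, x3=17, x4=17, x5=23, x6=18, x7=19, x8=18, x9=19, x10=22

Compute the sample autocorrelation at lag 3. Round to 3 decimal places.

Mean x̄ = (16 + 16 + 17 + 17 + 23 + 18 + 19 + 18 + 19 + 22)/10 = 18.5000
Σ(x_t−x̄)(x_{t+3}−x̄) = (3.7500) + (-11.2500) + (0.7500) + (-0.7500) + (-2.2500) + (-0.2500) + (1.7500) = -8.2500
Denominator Σ(x_t−x̄)² = 50.5000
r_3 = -8.2500 / 50.5000 = -0.163

-0.163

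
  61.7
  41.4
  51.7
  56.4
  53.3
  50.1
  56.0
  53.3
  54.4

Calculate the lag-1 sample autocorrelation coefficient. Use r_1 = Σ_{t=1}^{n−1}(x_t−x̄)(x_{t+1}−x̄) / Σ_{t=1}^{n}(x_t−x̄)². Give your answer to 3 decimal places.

Mean x̄ = (61.7 + 41.4 + 51.7 + 56.4 + 53.3 + 50.1 + 56.0 + 53.3 + 54.4)/9 = 53.1444
Numerator Σ_{t=1}^{8}(x_t−x̄)(x_{t+1}−x̄) = -96.2398
Denominator Σ(x_t−x̄)² = 242.8622
r_1 = -96.2398 / 242.8622 = -0.396

-0.396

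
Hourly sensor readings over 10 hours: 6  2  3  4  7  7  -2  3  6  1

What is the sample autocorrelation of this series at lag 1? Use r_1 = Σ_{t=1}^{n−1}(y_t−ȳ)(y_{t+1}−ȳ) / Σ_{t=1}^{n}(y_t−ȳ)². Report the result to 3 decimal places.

-0.180

Mean ȳ = (6 + 2 + 3 + 4 + 7 + 7 − 2 + 3 + 6 + 1)/10 = 3.7000
Numerator Σ_{t=1}^{9}(y_t−ȳ)(y_{t+1}−ȳ) = -13.6900
Denominator Σ(y_t−ȳ)² = 76.1000
r_1 = -13.6900 / 76.1000 = -0.180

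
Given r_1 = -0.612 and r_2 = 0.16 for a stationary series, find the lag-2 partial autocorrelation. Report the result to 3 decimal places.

φ_{22} = (r_2 − r_1²) / (1 − r_1²)
r_1² = (-0.612)² = 0.374544
Numerator = 0.16 − 0.3745 = -0.2145; denominator = 1 − 0.3745 = 0.6255
φ_{22} = -0.2145 / 0.6255 = -0.343

-0.343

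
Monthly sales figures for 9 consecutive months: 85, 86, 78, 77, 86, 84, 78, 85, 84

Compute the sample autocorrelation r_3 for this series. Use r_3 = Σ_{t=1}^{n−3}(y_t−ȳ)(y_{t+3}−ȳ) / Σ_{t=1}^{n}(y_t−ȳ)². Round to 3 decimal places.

0.245

Mean ȳ = (85 + 86 + 78 + 77 + 86 + 84 + 78 + 85 + 84)/9 = 82.5556
Σ(y_t−ȳ)(y_{t+3}−ȳ) = (-13.5802) + (11.8642) + (-6.5802) + (25.3086) + (8.4198) + (2.0864) = 27.5185
Denominator Σ(y_t−ȳ)² = 112.2222
r_3 = 27.5185 / 112.2222 = 0.245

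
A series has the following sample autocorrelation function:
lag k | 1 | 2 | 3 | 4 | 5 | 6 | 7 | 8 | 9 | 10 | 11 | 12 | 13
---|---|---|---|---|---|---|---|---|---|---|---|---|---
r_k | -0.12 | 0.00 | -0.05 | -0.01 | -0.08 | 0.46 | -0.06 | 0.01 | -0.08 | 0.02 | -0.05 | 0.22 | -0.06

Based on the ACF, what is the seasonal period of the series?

The largest autocorrelation is r_6 = 0.46, with a weaker echo at lag 12 (0.22); the remaining lags stay at or below 0.02.
The dominant spike at lag 6 indicates a seasonal period of 6.

6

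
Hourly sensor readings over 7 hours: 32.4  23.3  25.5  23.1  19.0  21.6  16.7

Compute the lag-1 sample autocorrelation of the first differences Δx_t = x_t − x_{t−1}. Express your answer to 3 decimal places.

First differences Δx: -9.1, 2.2, -2.4, -4.1, 2.6, -4.9
Mean of differences = -2.6167
Numerator Σ(Δx_t−Δx̄)(Δx_{t+1}−Δx̄) = -50.1553
Denominator Σ(Δx_t−Δx̄)² = 99.9083
r_1(Δx) = -50.1553 / 99.9083 = -0.502

-0.502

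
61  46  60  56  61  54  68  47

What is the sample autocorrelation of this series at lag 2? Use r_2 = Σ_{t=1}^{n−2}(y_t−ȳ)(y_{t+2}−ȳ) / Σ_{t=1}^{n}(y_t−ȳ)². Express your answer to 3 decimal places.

Mean ȳ = (61 + 46 + 60 + 56 + 61 + 54 + 68 + 47)/8 = 56.6250
Σ(y_t−ȳ)(y_{t+2}−ȳ) = (14.7656) + (6.6406) + (14.7656) + (1.6406) + (49.7656) + (25.2656) = 112.8438
Denominator Σ(y_t−ȳ)² = 391.8750
r_2 = 112.8438 / 391.8750 = 0.288

0.288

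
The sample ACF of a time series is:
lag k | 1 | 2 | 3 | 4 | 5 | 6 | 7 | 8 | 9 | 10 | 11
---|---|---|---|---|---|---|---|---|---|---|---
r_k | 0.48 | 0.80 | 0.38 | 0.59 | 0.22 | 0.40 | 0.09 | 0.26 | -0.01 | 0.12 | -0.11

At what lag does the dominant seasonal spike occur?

The largest autocorrelation is r_2 = 0.80, with a weaker echo at lag 4 (0.59); the remaining lags stay at or below 0.48.
The dominant spike at lag 2 indicates a seasonal period of 2.

2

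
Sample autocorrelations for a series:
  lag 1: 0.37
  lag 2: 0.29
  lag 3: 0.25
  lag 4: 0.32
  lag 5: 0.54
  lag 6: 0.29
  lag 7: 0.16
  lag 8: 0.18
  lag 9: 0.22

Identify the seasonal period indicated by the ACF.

The largest autocorrelation is r_5 = 0.54; the remaining lags stay at or below 0.37. The elevated value at lag 1 (0.37), dropping to 0.29 at lag 2, reflects decaying short-term dependence rather than seasonality.
The dominant spike at lag 5 indicates a seasonal period of 5.

5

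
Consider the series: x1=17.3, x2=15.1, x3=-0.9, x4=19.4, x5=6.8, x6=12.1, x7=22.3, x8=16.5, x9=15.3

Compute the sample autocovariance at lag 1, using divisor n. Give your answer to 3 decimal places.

Mean x̄ = (17.3 + 15.1 − 0.9 + 19.4 + 6.8 + 12.1 + 22.3 + 16.5 + 15.3)/9 = 13.7667
Σ_{t=1}^{8}(x_t−x̄)(x_{t+1}−x̄) = -111.8078
γ_1 = -111.8078 / 9 = -12.423

-12.423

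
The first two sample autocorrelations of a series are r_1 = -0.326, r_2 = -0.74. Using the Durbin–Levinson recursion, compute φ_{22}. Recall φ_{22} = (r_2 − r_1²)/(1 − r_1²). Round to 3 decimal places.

-0.947

φ_{22} = (r_2 − r_1²) / (1 − r_1²)
r_1² = (-0.326)² = 0.106276
Numerator = -0.74 − 0.1063 = -0.8463; denominator = 1 − 0.1063 = 0.8937
φ_{22} = -0.8463 / 0.8937 = -0.947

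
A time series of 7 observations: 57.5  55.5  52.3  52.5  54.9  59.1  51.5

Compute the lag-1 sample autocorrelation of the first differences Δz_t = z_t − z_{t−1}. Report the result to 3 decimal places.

-0.145

First differences Δz: -2.0, -3.2, 0.2, 2.4, 4.2, -7.6
Mean of differences = -1.0000
Numerator Σ(Δz_t−Δz̄)(Δz_{t+1}−Δz̄) = -13.0000
Denominator Σ(Δz_t−Δz̄)² = 89.4400
r_1(Δz) = -13.0000 / 89.4400 = -0.145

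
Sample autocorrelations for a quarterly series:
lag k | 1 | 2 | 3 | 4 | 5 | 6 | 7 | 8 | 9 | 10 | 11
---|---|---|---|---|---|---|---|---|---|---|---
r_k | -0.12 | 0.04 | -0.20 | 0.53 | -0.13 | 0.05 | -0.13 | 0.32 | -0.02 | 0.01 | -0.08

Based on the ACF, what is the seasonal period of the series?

The largest autocorrelation is r_4 = 0.53, with a weaker echo at lag 8 (0.32); the remaining lags stay at or below 0.05.
The dominant spike at lag 4 indicates a seasonal period of 4.

4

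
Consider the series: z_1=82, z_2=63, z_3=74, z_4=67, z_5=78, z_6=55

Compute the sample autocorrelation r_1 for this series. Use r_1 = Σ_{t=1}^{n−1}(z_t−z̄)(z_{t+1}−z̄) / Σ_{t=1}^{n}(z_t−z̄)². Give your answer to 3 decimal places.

Mean z̄ = (82 + 63 + 74 + 67 + 78 + 55)/6 = 69.8333
Deviations from mean: 12.1667, -6.8333, 4.1667, -2.8333, 8.1667, -14.8333
Σ(z_t−z̄)(z_{t+1}−z̄) = (-83.1389) + (-28.4722) + (-11.8056) + (-23.1389) + (-121.1389) = -267.6944
Denominator Σ(z_t−z̄)² = 506.8333
r_1 = -267.6944 / 506.8333 = -0.528

-0.528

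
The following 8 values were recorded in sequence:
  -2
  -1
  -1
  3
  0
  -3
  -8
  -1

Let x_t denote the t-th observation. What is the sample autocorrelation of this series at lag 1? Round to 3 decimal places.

0.193

Mean x̄ = (-2 − 1 − 1 + 3 + 0 − 3 − 8 − 1)/8 = -1.6250
Deviations from mean: -0.3750, 0.6250, 0.6250, 4.6250, 1.6250, -1.3750, -6.3750, 0.6250
Σ(x_t−x̄)(x_{t+1}−x̄) = (-0.2344) + (0.3906) + (2.8906) + (7.5156) + (-2.2344) + (8.7656) + (-3.9844) = 13.1094
Denominator Σ(x_t−x̄)² = 67.8750
r_1 = 13.1094 / 67.8750 = 0.193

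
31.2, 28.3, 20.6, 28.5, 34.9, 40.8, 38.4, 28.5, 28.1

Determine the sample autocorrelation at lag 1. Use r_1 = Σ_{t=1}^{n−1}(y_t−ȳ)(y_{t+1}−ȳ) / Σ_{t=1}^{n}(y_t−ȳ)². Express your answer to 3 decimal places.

Mean ȳ = (31.2 + 28.3 + 20.6 + 28.5 + 34.9 + 40.8 + 38.4 + 28.5 + 28.1)/9 = 31.0333
Numerator Σ_{t=1}^{8}(y_t−ȳ)(y_{t+1}−ȳ) = 143.1789
Denominator Σ(y_t−ȳ)² = 302.4000
r_1 = 143.1789 / 302.4000 = 0.473

0.473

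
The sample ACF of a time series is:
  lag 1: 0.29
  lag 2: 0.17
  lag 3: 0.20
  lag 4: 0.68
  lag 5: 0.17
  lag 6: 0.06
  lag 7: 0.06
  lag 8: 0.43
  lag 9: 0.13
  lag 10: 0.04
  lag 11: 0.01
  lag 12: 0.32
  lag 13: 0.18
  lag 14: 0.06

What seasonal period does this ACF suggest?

The largest autocorrelation is r_4 = 0.68, with weaker echoes at lags 8 (0.43) and 12 (0.32); the remaining lags stay at or below 0.29. The elevated value at lag 1 (0.29), dropping to 0.17 at lag 2, reflects decaying short-term dependence rather than seasonality.
The dominant spike at lag 4 indicates a seasonal period of 4.

4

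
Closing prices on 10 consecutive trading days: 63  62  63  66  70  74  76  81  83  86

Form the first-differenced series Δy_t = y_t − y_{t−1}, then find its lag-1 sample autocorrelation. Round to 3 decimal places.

First differences Δy: -1, 1, 3, 4, 4, 2, 5, 2, 3
Mean of differences = 2.5556
Numerator Σ(Δy_t−Δȳ)(Δy_{t+1}−Δȳ) = 3.8025
Denominator Σ(Δy_t−Δȳ)² = 26.2222
r_1(Δy) = 3.8025 / 26.2222 = 0.145

0.145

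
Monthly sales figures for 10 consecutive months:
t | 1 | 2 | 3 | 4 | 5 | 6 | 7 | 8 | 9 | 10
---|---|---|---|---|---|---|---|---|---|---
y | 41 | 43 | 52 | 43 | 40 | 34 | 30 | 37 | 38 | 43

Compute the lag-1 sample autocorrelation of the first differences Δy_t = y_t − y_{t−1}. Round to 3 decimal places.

First differences Δy: 2, 9, -9, -3, -6, -4, 7, 1, 5
Mean of differences = 0.2222
Numerator Σ(Δy_t−Δȳ)(Δy_{t+1}−Δȳ) = -8.9383
Denominator Σ(Δy_t−Δȳ)² = 301.5556
r_1(Δy) = -8.9383 / 301.5556 = -0.030

-0.030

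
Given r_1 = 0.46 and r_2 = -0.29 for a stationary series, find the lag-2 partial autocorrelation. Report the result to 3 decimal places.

φ_{22} = (r_2 − r_1²) / (1 − r_1²)
r_1² = (0.46)² = 0.2116
Numerator = -0.29 − 0.2116 = -0.5016; denominator = 1 − 0.2116 = 0.7884
φ_{22} = -0.5016 / 0.7884 = -0.636

-0.636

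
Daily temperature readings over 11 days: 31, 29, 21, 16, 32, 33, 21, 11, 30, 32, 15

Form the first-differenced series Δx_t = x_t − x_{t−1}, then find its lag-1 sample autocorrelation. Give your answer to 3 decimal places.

-0.069

First differences Δx: -2, -8, -5, 16, 1, -12, -10, 19, 2, -17
Mean of differences = -1.6000
Numerator Σ(Δx_t−Δx̄)(Δx_{t+1}−Δx̄) = -83.7600
Denominator Σ(Δx_t−Δx̄)² = 1222.4000
r_1(Δx) = -83.7600 / 1222.4000 = -0.069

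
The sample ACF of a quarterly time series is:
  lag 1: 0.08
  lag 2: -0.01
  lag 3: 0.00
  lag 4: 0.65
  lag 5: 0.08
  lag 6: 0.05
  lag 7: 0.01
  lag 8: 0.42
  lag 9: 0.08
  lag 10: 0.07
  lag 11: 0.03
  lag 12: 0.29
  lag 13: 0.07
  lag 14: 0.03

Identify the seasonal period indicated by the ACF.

4

The largest autocorrelation is r_4 = 0.65, with weaker echoes at lags 8 (0.42) and 12 (0.29); the remaining lags stay at or below 0.08.
The dominant spike at lag 4 indicates a seasonal period of 4.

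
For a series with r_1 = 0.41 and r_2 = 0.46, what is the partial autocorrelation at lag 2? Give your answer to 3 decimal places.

0.351

φ_{22} = (r_2 − r_1²) / (1 − r_1²)
r_1² = (0.41)² = 0.1681
Numerator = 0.46 − 0.1681 = 0.2919; denominator = 1 − 0.1681 = 0.8319
φ_{22} = 0.2919 / 0.8319 = 0.351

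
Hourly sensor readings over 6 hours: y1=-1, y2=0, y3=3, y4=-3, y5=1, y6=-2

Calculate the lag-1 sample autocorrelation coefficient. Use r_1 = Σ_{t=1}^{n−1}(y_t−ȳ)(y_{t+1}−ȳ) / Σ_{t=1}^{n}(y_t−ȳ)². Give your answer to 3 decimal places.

Mean ȳ = (-1 + 0 + 3 − 3 + 1 − 2)/6 = -0.3333
Σ(y_t−ȳ)(y_{t+1}−ȳ) = (-0.2222) + (1.1111) + (-8.8889) + (-3.5556) + (-2.2222) = -13.7778
Denominator Σ(y_t−ȳ)² = 23.3333
r_1 = -13.7778 / 23.3333 = -0.590

-0.590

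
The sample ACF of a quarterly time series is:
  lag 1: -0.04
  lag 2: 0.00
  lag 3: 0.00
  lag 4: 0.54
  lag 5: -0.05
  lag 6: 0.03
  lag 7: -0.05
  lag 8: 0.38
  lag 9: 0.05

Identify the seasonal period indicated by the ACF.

4

The largest autocorrelation is r_4 = 0.54, with a weaker echo at lag 8 (0.38); the remaining lags stay at or below 0.05.
The dominant spike at lag 4 indicates a seasonal period of 4.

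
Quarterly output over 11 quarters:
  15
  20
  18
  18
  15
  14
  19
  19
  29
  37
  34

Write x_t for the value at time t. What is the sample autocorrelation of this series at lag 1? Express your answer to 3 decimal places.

Mean x̄ = (15 + 20 + 18 + 18 + 15 + 14 + 19 + 19 + 29 + 37 + 34)/11 = 21.6364
Numerator Σ_{t=1}^{10}(x_t−x̄)(x_{t+1}−x̄) = 415.5950
Denominator Σ(x_t−x̄)² = 632.5455
r_1 = 415.5950 / 632.5455 = 0.657

0.657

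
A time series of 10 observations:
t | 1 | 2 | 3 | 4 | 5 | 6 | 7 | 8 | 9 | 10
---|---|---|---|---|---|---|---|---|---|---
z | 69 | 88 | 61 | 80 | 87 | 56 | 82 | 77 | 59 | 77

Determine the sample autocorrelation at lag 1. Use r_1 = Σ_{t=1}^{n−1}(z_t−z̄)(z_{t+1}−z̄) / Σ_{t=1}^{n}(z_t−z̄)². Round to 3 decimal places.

Mean z̄ = (69 + 88 + 61 + 80 + 87 + 56 + 82 + 77 + 59 + 77)/10 = 73.6000
Numerator Σ_{t=1}^{9}(z_t−z̄)(z_{t+1}−z̄) = -696.9600
Denominator Σ(z_t−z̄)² = 1224.4000
r_1 = -696.9600 / 1224.4000 = -0.569

-0.569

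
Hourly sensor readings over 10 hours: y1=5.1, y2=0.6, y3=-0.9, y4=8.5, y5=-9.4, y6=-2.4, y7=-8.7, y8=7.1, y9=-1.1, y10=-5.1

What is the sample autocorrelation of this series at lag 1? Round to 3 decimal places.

-0.321

Mean ȳ = (5.1 + 0.6 − 0.9 + 8.5 − 9.4 − 2.4 − 8.7 + 7.1 − 1.1 − 5.1)/10 = -0.6300
Numerator Σ_{t=1}^{9}(y_t−ȳ)(y_{t+1}−ȳ) = -109.9259
Denominator Σ(y_t−ȳ)² = 342.9010
r_1 = -109.9259 / 342.9010 = -0.321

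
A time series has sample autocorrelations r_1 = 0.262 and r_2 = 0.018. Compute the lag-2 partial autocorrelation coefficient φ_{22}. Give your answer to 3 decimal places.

-0.054

φ_{22} = (r_2 − r_1²) / (1 − r_1²)
r_1² = (0.262)² = 0.068644
Numerator = 0.018 − 0.0686 = -0.0506; denominator = 1 − 0.0686 = 0.9314
φ_{22} = -0.0506 / 0.9314 = -0.054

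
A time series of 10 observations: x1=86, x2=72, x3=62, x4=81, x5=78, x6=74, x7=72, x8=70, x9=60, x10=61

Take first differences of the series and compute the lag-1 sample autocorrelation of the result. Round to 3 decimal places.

-0.158

First differences Δx: -14, -10, 19, -3, -4, -2, -2, -10, 1
Mean of differences = -2.7778
Numerator Σ(Δx_t−Δx̄)(Δx_{t+1}−Δx̄) = -114.0494
Denominator Σ(Δx_t−Δx̄)² = 721.5556
r_1(Δx) = -114.0494 / 721.5556 = -0.158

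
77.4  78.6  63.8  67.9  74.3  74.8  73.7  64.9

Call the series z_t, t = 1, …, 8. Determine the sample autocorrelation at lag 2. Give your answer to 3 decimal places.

-0.530

Mean z̄ = (77.4 + 78.6 + 63.8 + 67.9 + 74.3 + 74.8 + 73.7 + 64.9)/8 = 71.9250
Deviations from mean: 5.4750, 6.6750, -8.1250, -4.0250, 2.3750, 2.8750, 1.7750, -7.0250
Numerator Σ_{t=1}^{6}(z_t−z̄)(z_{t+2}−z̄) = -118.2013
Denominator Σ(z_t−z̄)² = 223.1550
r_2 = -118.2013 / 223.1550 = -0.530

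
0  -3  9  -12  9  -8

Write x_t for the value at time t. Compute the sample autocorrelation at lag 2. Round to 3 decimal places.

0.558

Mean x̄ = (0 − 3 + 9 − 12 + 9 − 8)/6 = -0.8333
Deviations from mean: 0.8333, -2.1667, 9.8333, -11.1667, 9.8333, -7.1667
Numerator Σ_{t=1}^{4}(x_t−x̄)(x_{t+2}−x̄) = 209.1111
Denominator Σ(x_t−x̄)² = 374.8333
r_2 = 209.1111 / 374.8333 = 0.558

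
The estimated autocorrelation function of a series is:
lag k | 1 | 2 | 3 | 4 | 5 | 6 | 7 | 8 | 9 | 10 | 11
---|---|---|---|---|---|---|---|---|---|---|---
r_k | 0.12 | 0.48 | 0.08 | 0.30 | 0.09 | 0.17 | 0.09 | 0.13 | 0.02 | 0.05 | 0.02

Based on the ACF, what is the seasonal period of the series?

The largest autocorrelation is r_2 = 0.48, with weaker echoes at lags 4 (0.30) and 6 (0.17); the remaining lags stay at or below 0.13.
The dominant spike at lag 2 indicates a seasonal period of 2.

2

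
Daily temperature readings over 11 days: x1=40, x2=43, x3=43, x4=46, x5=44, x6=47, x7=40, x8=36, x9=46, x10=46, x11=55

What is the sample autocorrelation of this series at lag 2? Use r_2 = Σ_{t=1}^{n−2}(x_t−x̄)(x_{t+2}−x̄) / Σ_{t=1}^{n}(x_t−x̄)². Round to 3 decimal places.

Mean x̄ = (40 + 43 + 43 + 46 + 44 + 47 + 40 + 36 + 46 + 46 + 55)/11 = 44.1818
Numerator Σ_{t=1}^{9}(x_t−x̄)(x_{t+2}−x̄) = -16.9752
Denominator Σ(x_t−x̄)² = 239.6364
r_2 = -16.9752 / 239.6364 = -0.071

-0.071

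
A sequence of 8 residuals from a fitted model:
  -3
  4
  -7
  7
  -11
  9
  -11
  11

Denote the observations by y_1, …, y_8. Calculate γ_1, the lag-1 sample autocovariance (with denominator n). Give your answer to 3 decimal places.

Mean ȳ = (-3 + 4 − 7 + 7 − 11 + 9 − 11 + 11)/8 = -0.1250
Σ_{t=1}^{7}(y_t−ȳ)(y_{t+1}−ȳ) = -486.1406
γ_1 = -486.1406 / 8 = -60.768

-60.768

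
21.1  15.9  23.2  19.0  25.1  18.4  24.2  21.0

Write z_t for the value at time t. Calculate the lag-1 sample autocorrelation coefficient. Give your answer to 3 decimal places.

-0.631

Mean z̄ = (21.1 + 15.9 + 23.2 + 19.0 + 25.1 + 18.4 + 24.2 + 21.0)/8 = 20.9875
Deviations from mean: 0.1125, -5.0875, 2.2125, -1.9875, 4.1125, -2.5875, 3.2125, 0.0125
Σ(z_t−z̄)(z_{t+1}−z̄) = (-0.5723) + (-11.2561) + (-4.3973) + (-8.1736) + (-10.6411) + (-8.3123) + (0.0402) = -43.3127
Denominator Σ(z_t−z̄)² = 68.6688
r_1 = -43.3127 / 68.6688 = -0.631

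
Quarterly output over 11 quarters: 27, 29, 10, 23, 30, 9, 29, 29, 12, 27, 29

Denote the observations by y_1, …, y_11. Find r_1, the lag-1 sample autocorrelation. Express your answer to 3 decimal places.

-0.401

Mean ȳ = (27 + 29 + 10 + 23 + 30 + 9 + 29 + 29 + 12 + 27 + 29)/11 = 23.0909
Numerator Σ_{t=1}^{10}(y_t−ȳ)(y_{t+1}−ȳ) = -285.1901
Denominator Σ(y_t−ȳ)² = 710.9091
r_1 = -285.1901 / 710.9091 = -0.401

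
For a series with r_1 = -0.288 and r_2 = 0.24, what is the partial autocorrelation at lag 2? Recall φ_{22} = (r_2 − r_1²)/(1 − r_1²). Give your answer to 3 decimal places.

φ_{22} = (r_2 − r_1²) / (1 − r_1²)
r_1² = (-0.288)² = 0.082944
Numerator = 0.24 − 0.0829 = 0.1571; denominator = 1 − 0.0829 = 0.9171
φ_{22} = 0.1571 / 0.9171 = 0.171

0.171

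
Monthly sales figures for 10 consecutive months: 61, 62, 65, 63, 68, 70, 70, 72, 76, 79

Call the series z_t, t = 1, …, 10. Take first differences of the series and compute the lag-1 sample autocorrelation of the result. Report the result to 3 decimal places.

First differences Δz: 1, 3, -2, 5, 2, 0, 2, 4, 3
Mean of differences = 2.0000
Numerator Σ(Δz_t−Δz̄)(Δz_{t+1}−Δz̄) = -15.0000
Denominator Σ(Δz_t−Δz̄)² = 36.0000
r_1(Δz) = -15.0000 / 36.0000 = -0.417

-0.417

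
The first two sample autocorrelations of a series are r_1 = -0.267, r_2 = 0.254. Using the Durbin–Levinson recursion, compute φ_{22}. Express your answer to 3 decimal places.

φ_{22} = (r_2 − r_1²) / (1 − r_1²)
r_1² = (-0.267)² = 0.071289
Numerator = 0.254 − 0.0713 = 0.1827; denominator = 1 − 0.0713 = 0.9287
φ_{22} = 0.1827 / 0.9287 = 0.197

0.197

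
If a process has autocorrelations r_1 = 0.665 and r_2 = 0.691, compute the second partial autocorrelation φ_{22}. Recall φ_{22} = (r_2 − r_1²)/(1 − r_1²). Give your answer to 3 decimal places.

φ_{22} = (r_2 − r_1²) / (1 − r_1²)
r_1² = (0.665)² = 0.442225
Numerator = 0.691 − 0.4422 = 0.2488; denominator = 1 − 0.4422 = 0.5578
φ_{22} = 0.2488 / 0.5578 = 0.446

0.446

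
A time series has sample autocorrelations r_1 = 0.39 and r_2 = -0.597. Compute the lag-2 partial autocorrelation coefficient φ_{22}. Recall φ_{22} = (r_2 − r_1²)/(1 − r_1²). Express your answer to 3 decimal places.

-0.883

φ_{22} = (r_2 − r_1²) / (1 − r_1²)
r_1² = (0.39)² = 0.1521
Numerator = -0.597 − 0.1521 = -0.7491; denominator = 1 − 0.1521 = 0.8479
φ_{22} = -0.7491 / 0.8479 = -0.883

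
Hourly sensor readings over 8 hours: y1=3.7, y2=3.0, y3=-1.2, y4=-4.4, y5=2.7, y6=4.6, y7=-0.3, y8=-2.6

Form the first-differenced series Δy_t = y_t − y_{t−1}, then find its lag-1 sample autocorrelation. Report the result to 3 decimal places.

0.050

First differences Δy: -0.7, -4.2, -3.2, 7.1, 1.9, -4.9, -2.3
Mean of differences = -0.9000
Numerator Σ(Δy_t−Δȳ)(Δy_{t+1}−Δȳ) = 5.3300
Denominator Σ(Δy_t−Δȳ)² = 106.0200
r_1(Δy) = 5.3300 / 106.0200 = 0.050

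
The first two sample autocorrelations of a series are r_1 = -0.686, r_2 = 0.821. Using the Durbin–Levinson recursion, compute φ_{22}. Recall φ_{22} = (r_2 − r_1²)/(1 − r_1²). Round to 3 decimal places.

φ_{22} = (r_2 − r_1²) / (1 − r_1²)
r_1² = (-0.686)² = 0.470596
Numerator = 0.821 − 0.4706 = 0.3504; denominator = 1 − 0.4706 = 0.5294
φ_{22} = 0.3504 / 0.5294 = 0.662

0.662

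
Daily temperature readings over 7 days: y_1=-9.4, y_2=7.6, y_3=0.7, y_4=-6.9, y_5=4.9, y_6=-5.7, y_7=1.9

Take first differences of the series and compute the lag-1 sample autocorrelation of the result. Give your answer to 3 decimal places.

-0.496

First differences Δy: 17.0, -6.9, -7.6, 11.8, -10.6, 7.6
Mean of differences = 1.8833
Numerator Σ(Δy_t−Δȳ)(Δy_{t+1}−Δȳ) = -338.6786
Denominator Σ(Δy_t−Δȳ)² = 682.4483
r_1(Δy) = -338.6786 / 682.4483 = -0.496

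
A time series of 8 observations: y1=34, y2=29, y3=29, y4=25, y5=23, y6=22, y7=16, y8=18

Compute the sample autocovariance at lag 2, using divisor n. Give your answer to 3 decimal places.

8.250

Mean ȳ = (34 + 29 + 29 + 25 + 23 + 22 + 16 + 18)/8 = 24.5000
Deviations: 9.5000, 4.5000, 4.5000, 0.5000, -1.5000, -2.5000, -8.5000, -6.5000
Σ_{t=1}^{6}(y_t−ȳ)(y_{t+2}−ȳ) = 66.0000
γ_2 = 66.0000 / 8 = 8.250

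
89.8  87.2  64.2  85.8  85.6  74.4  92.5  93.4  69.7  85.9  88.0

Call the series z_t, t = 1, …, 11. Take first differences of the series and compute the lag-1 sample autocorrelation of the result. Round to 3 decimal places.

First differences Δz: -2.6, -23.0, 21.6, -0.2, -11.2, 18.1, 0.9, -23.7, 16.2, 2.1
Mean of differences = -0.1800
Numerator Σ(Δz_t−Δz̄)(Δz_{t+1}−Δz̄) = -997.0264
Denominator Σ(Δz_t−Δz̄)² = 2284.4360
r_1(Δz) = -997.0264 / 2284.4360 = -0.436

-0.436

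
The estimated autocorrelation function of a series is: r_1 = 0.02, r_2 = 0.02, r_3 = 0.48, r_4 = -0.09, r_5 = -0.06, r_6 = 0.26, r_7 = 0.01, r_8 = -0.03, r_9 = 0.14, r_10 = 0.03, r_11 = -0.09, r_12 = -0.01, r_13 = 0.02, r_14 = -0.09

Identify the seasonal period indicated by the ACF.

3

The largest autocorrelation is r_3 = 0.48, with a weaker echo at lag 6 (0.26); the remaining lags stay at or below 0.14.
The dominant spike at lag 3 indicates a seasonal period of 3.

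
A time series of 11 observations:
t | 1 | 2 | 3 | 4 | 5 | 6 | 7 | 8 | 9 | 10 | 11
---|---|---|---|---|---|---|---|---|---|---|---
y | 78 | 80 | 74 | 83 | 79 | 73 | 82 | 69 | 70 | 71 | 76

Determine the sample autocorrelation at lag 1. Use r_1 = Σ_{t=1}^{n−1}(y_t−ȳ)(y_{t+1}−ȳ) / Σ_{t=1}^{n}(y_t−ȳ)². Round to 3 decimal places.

Mean ȳ = (78 + 80 + 74 + 83 + 79 + 73 + 82 + 69 + 70 + 71 + 76)/11 = 75.9091
Numerator Σ_{t=1}^{10}(y_t−ȳ)(y_{t+1}−ȳ) = 9.7190
Denominator Σ(y_t−ȳ)² = 236.9091
r_1 = 9.7190 / 236.9091 = 0.041

0.041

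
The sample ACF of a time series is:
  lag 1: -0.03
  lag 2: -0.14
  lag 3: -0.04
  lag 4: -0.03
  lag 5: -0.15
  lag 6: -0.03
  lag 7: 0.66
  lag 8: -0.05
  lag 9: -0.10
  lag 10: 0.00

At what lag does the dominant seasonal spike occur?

7

The largest autocorrelation is r_7 = 0.66; the remaining lags stay at or below 0.00.
The dominant spike at lag 7 indicates a seasonal period of 7.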